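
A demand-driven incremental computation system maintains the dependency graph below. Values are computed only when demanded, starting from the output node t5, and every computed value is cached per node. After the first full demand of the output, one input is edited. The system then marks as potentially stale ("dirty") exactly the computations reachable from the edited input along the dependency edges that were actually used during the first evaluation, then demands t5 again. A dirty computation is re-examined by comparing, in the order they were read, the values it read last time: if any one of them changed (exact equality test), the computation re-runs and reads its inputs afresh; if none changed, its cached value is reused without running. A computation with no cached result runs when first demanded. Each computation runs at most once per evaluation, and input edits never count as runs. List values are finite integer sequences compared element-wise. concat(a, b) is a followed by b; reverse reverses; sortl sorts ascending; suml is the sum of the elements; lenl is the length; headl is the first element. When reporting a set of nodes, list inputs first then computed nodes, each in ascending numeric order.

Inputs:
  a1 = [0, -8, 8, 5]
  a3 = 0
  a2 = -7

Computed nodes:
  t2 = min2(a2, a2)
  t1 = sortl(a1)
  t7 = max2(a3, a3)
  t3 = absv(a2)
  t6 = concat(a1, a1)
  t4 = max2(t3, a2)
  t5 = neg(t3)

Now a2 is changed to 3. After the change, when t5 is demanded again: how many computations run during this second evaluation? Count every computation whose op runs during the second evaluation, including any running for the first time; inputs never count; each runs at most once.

Computations that run: t3, t5 — 2 in total.

First evaluation (everything demanded from the output):
  t3 = absv(-7) = 7
  t5 = neg(7) = -7

Propagation after the edit:
  t3: runs — a2 -7->3; result 3.
  t5: runs — t3 7->3; result -3.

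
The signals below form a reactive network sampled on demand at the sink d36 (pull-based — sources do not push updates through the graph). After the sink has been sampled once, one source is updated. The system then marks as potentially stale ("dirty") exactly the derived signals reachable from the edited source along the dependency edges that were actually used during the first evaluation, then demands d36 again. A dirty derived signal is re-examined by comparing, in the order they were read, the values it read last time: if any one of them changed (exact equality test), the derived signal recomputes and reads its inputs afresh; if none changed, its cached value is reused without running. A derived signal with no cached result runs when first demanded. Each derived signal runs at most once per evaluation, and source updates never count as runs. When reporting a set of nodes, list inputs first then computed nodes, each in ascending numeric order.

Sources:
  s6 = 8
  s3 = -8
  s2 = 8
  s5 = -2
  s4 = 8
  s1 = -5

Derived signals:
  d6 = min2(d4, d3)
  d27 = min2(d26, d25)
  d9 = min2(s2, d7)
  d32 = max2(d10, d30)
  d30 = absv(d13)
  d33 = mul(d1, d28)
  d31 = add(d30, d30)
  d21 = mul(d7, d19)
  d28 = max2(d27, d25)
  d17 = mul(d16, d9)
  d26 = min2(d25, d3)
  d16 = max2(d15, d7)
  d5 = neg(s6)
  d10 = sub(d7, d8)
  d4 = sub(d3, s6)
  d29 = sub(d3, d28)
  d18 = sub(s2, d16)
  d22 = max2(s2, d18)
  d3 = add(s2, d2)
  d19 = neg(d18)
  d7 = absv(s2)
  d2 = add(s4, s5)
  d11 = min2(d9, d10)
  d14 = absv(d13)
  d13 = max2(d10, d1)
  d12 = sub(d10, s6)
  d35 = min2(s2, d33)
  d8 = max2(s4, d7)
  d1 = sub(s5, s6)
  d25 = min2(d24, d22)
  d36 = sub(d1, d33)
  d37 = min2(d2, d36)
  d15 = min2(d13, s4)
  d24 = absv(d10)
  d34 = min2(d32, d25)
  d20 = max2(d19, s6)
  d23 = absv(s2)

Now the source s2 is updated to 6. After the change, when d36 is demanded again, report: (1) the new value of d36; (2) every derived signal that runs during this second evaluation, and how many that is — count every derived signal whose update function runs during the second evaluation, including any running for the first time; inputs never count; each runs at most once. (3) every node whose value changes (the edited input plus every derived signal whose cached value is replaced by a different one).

Initial pass — values computed on the first demand:
  d1 = sub(-2, 8) = -10
  d2 = add(8, -2) = 6
  d3 = add(8, 6) = 14
  d7 = absv(8) = 8
  d8 = max2(8, 8) = 8
  d10 = sub(8, 8) = 0
  d13 = max2(0, -10) = 0
  d15 = min2(0, 8) = 0
  d16 = max2(0, 8) = 8
  d18 = sub(8, 8) = 0
  d22 = max2(8, 0) = 8
  d24 = absv(0) = 0
  d25 = min2(0, 8) = 0
  d26 = min2(0, 14) = 0
  d27 = min2(0, 0) = 0
  d28 = max2(0, 0) = 0
  d33 = mul(-10, 0) = 0
  d36 = sub(-10, 0) = -10

Second demand — change propagation:
  d3: re-runs because s2 8->6; new result 12.
  d7: re-runs because s2 8->6; new result 6.
  d8: re-runs because d7 8->6; new result 8 (unchanged).
  d10: re-runs because d7 8->6; new result -2.
  d13: re-runs because d10 0->-2; new result -2.
  d15: re-runs because d13 0->-2; new result -2.
  d16: re-runs because d15 0->-2; d7 8->6; new result 6.
  d18: re-runs because s2 8->6; d16 8->6; new result 0 (unchanged).
  d22: re-runs because s2 8->6; new result 6.
  d24: re-runs because d10 0->-2; new result 2.
  d25: re-runs because d24 0->2; d22 8->6; new result 2.
  d26: re-runs because d25 0->2; d3 14->12; new result 2.
  d27: re-runs because d26 0->2; d25 0->2; new result 2.
  d28: re-runs because d27 0->2; d25 0->2; new result 2.
  d33: re-runs because d28 0->2; new result -20.
  d36: re-runs because d33 0->-20; new result 10.

d36 now evaluates to 10.
Run set: d3, d7, d8, d10, d13, d15, d16, d18, d22, d24, d25, d26, d27, d28, d33, d36 (16 run).
Changed values: s2, d3, d7, d10, d13, d15, d16, d22, d24, d25, d26, d27, d28, d33, d36.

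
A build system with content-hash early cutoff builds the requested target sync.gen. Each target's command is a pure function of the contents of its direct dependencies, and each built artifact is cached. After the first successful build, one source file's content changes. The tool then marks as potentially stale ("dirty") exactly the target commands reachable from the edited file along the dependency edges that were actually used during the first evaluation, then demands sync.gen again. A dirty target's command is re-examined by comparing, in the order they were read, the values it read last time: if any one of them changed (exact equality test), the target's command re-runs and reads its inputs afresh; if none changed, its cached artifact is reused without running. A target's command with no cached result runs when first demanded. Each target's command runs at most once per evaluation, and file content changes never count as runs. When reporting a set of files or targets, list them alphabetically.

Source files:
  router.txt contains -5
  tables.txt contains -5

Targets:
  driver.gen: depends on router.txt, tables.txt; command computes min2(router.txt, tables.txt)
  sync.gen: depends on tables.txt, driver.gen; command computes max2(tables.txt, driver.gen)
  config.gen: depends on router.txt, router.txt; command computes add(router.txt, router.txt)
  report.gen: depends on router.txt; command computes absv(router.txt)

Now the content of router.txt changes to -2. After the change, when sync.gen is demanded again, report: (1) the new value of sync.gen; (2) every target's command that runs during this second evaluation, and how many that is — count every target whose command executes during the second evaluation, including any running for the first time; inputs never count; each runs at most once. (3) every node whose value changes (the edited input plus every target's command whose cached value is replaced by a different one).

New value of sync.gen: -5.
Target commands that run: driver.gen — 1 in total.
Values that change: router.txt.
Key observation: the change is absorbed at driver.gen — it re-runs but produces the same value, and the output's value is unchanged.

First evaluation (everything demanded from the output):
  driver.gen = min2(-5, -5) = -5
  sync.gen = max2(-5, -5) = -5

Propagation after the edit:
  driver.gen: runs — router.txt -5->-2; result -5 (same value as before).
  sync.gen: checked — values it read are unchanged (tables.txt unchanged, driver.gen unchanged); reused cached -5 without running.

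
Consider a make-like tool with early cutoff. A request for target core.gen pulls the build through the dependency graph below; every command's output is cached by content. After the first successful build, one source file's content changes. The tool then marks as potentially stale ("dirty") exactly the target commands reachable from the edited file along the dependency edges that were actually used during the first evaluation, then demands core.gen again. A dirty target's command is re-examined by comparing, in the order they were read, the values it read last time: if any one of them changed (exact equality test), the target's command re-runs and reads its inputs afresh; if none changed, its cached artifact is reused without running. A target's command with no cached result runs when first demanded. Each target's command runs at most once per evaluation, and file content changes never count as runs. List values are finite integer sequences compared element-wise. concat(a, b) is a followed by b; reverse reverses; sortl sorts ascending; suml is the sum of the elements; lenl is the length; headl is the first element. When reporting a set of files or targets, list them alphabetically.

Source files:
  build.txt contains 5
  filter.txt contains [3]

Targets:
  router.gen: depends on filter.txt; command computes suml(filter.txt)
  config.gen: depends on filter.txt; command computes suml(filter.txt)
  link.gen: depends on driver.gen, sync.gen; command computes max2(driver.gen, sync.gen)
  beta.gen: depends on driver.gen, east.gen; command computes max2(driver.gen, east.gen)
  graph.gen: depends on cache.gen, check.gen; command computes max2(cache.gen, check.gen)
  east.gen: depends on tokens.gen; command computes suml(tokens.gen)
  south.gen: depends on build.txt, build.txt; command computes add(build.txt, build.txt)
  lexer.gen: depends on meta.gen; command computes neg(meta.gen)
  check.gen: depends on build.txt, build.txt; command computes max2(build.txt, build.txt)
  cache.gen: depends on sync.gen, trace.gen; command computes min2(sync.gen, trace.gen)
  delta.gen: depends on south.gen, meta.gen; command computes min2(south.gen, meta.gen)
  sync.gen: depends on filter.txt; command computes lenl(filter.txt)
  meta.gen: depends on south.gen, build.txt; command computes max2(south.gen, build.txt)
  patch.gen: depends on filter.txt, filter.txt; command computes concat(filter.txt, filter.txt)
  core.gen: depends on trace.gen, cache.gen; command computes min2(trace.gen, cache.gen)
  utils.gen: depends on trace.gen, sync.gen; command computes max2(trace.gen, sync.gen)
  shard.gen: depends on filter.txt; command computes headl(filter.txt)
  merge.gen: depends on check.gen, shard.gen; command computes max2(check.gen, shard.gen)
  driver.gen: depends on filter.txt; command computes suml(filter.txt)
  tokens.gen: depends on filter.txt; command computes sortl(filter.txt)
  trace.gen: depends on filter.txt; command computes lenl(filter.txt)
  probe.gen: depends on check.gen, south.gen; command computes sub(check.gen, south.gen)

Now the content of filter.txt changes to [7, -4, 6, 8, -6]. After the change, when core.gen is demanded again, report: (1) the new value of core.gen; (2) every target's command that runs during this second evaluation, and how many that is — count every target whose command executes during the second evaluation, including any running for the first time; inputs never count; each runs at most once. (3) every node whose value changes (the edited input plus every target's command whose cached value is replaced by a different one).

First demand of the output computes:
  sync.gen = lenl([3]) = 1
  trace.gen = lenl([3]) = 1
  cache.gen = min2(1, 1) = 1
  core.gen = min2(1, 1) = 1

After the edit, cleaning proceeds:
  sync.gen: a read changed (filter.txt [3]->[7, -4, 6, 8, -6]) — executes, giving 5.
  trace.gen: a read changed (filter.txt [3]->[7, -4, 6, 8, -6]) — executes, giving 5.
  cache.gen: a read changed (sync.gen 1->5; trace.gen 1->5) — executes, giving 5.
  core.gen: a read changed (trace.gen 1->5; cache.gen 1->5) — executes, giving 5.

Demanding core.gen again yields 5.
4 target commands run: cache.gen, core.gen, sync.gen, trace.gen.
The nodes whose values change: cache.gen, core.gen, filter.txt, sync.gen, trace.gen.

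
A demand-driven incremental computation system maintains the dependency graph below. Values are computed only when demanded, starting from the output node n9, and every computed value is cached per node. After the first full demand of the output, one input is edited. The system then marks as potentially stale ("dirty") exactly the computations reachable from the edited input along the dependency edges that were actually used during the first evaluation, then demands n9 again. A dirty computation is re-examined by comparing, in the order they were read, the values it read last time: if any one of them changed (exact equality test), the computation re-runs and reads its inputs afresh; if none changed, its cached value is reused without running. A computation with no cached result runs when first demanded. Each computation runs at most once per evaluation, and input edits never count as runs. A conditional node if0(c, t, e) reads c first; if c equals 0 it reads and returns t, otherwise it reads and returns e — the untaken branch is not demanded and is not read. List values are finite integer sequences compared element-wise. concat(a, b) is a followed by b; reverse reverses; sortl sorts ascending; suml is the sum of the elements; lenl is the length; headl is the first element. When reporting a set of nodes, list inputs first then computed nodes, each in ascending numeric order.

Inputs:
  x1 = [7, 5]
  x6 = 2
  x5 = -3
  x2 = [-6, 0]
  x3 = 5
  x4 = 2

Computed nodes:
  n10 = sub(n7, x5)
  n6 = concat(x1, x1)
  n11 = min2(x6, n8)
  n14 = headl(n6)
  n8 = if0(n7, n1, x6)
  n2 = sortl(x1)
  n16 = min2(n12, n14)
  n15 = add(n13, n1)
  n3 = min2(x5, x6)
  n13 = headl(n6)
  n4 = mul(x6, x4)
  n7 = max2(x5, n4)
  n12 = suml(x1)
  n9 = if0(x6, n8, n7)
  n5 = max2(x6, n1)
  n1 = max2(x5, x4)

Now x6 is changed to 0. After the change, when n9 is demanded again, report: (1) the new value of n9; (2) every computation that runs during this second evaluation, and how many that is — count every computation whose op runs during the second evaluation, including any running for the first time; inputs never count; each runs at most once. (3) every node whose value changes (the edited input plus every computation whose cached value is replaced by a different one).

First evaluation (everything demanded from the output):
  n4 = mul(2, 2) = 4
  n7 = max2(-3, 4) = 4
  n9 = if0(x6=2 -> else branch n7) = 4

Propagation after the edit:
  n1: demanded for the first time — runs, produces 2.
  n4: runs — x6 2->0; result 0.
  n7: runs — n4 4->0; result 0.
  n8: demanded for the first time — runs, produces 2.
  n9: runs — x6 2->0; n7 4->0; result 2.

Key observation: a condition flipped, so demand reaches new nodes — n1, n8 run for the first time.

New value of n9: 2.
Computations that run: n1, n4, n7, n8, n9 — 5 in total.
Values that change: x6, n4, n7, n9.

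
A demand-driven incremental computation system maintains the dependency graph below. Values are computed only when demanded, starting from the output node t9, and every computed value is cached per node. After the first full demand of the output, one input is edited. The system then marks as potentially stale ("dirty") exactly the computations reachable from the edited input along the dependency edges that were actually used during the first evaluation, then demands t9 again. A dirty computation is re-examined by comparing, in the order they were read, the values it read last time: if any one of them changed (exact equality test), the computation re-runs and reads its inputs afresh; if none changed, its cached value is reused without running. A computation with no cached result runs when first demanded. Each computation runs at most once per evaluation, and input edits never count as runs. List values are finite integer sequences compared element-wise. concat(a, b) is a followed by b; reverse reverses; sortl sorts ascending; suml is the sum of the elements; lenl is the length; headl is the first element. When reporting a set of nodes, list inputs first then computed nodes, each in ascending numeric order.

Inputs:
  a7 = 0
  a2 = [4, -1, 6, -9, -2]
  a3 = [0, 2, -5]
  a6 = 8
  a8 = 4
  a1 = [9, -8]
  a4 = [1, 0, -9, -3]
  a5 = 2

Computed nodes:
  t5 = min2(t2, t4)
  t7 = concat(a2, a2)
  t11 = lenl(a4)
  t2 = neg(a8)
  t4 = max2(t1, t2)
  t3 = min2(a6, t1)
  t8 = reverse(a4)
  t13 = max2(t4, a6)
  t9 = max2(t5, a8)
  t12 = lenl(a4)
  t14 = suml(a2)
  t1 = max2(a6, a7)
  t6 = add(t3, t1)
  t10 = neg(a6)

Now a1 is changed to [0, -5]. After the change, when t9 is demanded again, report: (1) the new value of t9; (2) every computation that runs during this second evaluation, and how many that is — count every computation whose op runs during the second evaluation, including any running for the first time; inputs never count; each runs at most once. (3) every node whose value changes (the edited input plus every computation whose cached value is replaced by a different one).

New value of t9: 4.
Computations that run: none — 0 in total.
Values that change: a1.
Key observation: a1 is never demanded by the output, so the edit triggers no recomputation at all.

First evaluation (everything demanded from the output):
  t1 = max2(8, 0) = 8
  t2 = neg(4) = -4
  t4 = max2(8, -4) = 8
  t5 = min2(-4, 8) = -4
  t9 = max2(-4, 4) = 4

Propagation after the edit:
  a1 feeds no computation that the output demands — nothing is marked dirty and nothing runs.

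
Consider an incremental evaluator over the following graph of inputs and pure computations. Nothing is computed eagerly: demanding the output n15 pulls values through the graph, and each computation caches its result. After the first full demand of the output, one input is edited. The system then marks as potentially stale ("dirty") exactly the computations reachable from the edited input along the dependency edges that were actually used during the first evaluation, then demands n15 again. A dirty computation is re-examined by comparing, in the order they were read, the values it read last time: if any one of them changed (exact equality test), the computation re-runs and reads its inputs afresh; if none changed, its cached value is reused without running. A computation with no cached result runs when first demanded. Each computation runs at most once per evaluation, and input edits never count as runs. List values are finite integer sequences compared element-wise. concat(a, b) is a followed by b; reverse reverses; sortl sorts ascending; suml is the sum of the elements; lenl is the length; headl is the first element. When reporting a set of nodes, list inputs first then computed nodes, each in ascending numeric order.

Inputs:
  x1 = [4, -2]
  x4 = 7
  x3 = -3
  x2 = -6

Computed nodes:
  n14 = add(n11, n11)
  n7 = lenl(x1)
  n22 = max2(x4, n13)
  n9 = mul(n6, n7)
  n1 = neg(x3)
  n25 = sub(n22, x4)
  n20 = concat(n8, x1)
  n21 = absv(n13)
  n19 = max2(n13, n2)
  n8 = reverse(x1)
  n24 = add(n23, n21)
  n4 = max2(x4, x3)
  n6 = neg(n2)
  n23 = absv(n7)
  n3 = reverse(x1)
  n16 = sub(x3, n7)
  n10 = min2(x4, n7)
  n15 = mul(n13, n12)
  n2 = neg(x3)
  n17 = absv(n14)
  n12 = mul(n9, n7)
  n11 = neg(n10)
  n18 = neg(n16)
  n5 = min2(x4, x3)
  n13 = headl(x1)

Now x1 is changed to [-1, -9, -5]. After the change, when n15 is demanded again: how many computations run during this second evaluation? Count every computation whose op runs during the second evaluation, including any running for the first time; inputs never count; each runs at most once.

Run set: n7, n9, n12, n13, n15 (5 run).

Initial pass — values computed on the first demand:
  n2 = neg(-3) = 3
  n6 = neg(3) = -3
  n7 = lenl([4, -2]) = 2
  n9 = mul(-3, 2) = -6
  n12 = mul(-6, 2) = -12
  n13 = headl([4, -2]) = 4
  n15 = mul(4, -12) = -48

Second demand — change propagation:
  n7: re-runs because x1 [4, -2]->[-1, -9, -5]; new result 3.
  n9: re-runs because n7 2->3; new result -9.
  n12: re-runs because n9 -6->-9; n7 2->3; new result -27.
  n13: re-runs because x1 [4, -2]->[-1, -9, -5]; new result -1.
  n15: re-runs because n13 4->-1; n12 -12->-27; new result 27.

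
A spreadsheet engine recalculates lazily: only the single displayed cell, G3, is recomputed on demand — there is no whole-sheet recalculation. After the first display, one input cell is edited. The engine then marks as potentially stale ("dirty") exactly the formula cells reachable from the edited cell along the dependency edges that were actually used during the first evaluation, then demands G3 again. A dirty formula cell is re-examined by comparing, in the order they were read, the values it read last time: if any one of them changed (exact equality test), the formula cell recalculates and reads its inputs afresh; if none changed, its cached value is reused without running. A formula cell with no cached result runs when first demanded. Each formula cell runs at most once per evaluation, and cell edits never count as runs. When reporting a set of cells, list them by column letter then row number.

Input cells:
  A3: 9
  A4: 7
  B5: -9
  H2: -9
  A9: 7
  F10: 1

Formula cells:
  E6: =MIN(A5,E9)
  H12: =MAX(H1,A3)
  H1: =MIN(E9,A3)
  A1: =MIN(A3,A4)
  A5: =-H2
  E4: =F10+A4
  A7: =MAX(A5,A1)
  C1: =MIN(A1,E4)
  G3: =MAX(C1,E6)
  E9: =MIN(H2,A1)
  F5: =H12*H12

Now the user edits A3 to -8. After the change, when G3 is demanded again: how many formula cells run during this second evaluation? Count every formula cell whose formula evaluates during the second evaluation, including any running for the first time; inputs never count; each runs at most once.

Formula cells that run: A1, C1, E9, G3 — 4 in total.
Key observation: the cutoff stops propagation at E6 — its inputs' values are unchanged, so it reuses its cache.

First evaluation (everything demanded from the output):
  A1 = MIN(9, 7) = 7
  A5 = -(-9) = 9
  E4 = 1 + 7 = 8
  C1 = MIN(7, 8) = 7
  E9 = MIN(-9, 7) = -9
  E6 = MIN(9, -9) = -9
  G3 = MAX(7, -9) = 7

Propagation after the edit:
  A1: runs — A3 9->-8; result -8.
  C1: runs — A1 7->-8; result -8.
  E9: runs — A1 7->-8; result -9 (same value as before).
  E6: checked — values it read are unchanged (A5 unchanged, E9 unchanged); reused cached -9 without running.
  G3: runs — C1 7->-8; result -8.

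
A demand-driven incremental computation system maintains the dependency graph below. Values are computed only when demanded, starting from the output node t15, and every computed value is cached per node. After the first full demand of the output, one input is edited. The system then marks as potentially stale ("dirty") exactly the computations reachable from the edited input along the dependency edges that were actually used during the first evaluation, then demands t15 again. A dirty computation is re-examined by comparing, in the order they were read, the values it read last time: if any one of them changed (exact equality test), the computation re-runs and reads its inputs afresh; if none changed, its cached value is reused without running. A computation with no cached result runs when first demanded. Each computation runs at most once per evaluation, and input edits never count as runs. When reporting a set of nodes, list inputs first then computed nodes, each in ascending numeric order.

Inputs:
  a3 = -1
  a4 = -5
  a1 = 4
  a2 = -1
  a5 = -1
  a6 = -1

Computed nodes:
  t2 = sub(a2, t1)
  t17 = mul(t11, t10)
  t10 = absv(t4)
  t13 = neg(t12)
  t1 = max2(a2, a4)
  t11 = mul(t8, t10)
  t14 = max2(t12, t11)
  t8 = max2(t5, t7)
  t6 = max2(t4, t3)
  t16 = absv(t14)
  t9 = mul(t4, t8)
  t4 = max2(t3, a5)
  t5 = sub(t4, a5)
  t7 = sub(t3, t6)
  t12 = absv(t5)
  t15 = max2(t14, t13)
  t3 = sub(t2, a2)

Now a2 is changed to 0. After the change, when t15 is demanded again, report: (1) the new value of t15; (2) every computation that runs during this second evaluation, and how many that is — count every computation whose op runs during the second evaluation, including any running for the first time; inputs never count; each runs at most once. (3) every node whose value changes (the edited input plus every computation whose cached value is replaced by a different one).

New value of t15: 1.
Computations that run: t1, t2, t3, t4, t5, t6, t7, t8, t10, t11, t12, t13, t14, t15 — 14 in total.
Values that change: a2, t1, t3, t4, t5, t6, t8, t10, t11, t12, t13, t14, t15.

First evaluation (everything demanded from the output):
  t1 = max2(-1, -5) = -1
  t2 = sub(-1, -1) = 0
  t3 = sub(0, -1) = 1
  t4 = max2(1, -1) = 1
  t5 = sub(1, -1) = 2
  t6 = max2(1, 1) = 1
  t7 = sub(1, 1) = 0
  t8 = max2(2, 0) = 2
  t10 = absv(1) = 1
  t11 = mul(2, 1) = 2
  t12 = absv(2) = 2
  t13 = neg(2) = -2
  t14 = max2(2, 2) = 2
  t15 = max2(2, -2) = 2

Propagation after the edit:
  t1: runs — a2 -1->0; result 0.
  t2: runs — a2 -1->0; t1 -1->0; result 0 (same value as before).
  t3: runs — a2 -1->0; result 0.
  t4: runs — t3 1->0; result 0.
  t5: runs — t4 1->0; result 1.
  t6: runs — t4 1->0; t3 1->0; result 0.
  t7: runs — t3 1->0; t6 1->0; result 0 (same value as before).
  t8: runs — t5 2->1; result 1.
  t10: runs — t4 1->0; result 0.
  t11: runs — t8 2->1; t10 1->0; result 0.
  t12: runs — t5 2->1; result 1.
  t13: runs — t12 2->1; result -1.
  t14: runs — t12 2->1; t11 2->0; result 1.
  t15: runs — t14 2->1; t13 -2->-1; result 1.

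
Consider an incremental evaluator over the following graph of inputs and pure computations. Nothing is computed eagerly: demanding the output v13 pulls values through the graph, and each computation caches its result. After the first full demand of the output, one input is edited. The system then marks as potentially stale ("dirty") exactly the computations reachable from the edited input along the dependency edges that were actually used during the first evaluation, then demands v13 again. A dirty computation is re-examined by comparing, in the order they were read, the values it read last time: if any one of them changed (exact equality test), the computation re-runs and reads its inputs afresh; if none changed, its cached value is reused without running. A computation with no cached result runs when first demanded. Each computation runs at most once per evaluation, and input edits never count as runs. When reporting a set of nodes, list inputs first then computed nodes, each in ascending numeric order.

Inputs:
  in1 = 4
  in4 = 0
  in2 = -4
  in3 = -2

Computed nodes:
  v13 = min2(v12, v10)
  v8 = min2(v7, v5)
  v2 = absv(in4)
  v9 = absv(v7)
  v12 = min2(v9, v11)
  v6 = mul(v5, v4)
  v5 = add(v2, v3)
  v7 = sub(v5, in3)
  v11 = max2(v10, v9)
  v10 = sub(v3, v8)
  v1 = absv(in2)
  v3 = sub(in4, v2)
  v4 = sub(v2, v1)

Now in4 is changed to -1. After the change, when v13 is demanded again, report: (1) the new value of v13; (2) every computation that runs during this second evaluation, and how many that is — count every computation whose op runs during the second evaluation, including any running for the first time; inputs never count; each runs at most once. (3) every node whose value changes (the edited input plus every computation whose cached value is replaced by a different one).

Initial pass — values computed on the first demand:
  v2 = absv(0) = 0
  v3 = sub(0, 0) = 0
  v5 = add(0, 0) = 0
  v7 = sub(0, -2) = 2
  v8 = min2(2, 0) = 0
  v9 = absv(2) = 2
  v10 = sub(0, 0) = 0
  v11 = max2(0, 2) = 2
  v12 = min2(2, 2) = 2
  v13 = min2(2, 0) = 0

Second demand — change propagation:
  v2: re-runs because in4 0->-1; new result 1.
  v3: re-runs because in4 0->-1; v2 0->1; new result -2.
  v5: re-runs because v2 0->1; v3 0->-2; new result -1.
  v7: re-runs because v5 0->-1; new result 1.
  v8: re-runs because v7 2->1; v5 0->-1; new result -1.
  v9: re-runs because v7 2->1; new result 1.
  v10: re-runs because v3 0->-2; v8 0->-1; new result -1.
  v11: re-runs because v10 0->-1; v9 2->1; new result 1.
  v12: re-runs because v9 2->1; v11 2->1; new result 1.
  v13: re-runs because v12 2->1; v10 0->-1; new result -1.

v13 now evaluates to -1.
Run set: v2, v3, v5, v7, v8, v9, v10, v11, v12, v13 (10 run).
Changed values: in4, v2, v3, v5, v7, v8, v9, v10, v11, v12, v13.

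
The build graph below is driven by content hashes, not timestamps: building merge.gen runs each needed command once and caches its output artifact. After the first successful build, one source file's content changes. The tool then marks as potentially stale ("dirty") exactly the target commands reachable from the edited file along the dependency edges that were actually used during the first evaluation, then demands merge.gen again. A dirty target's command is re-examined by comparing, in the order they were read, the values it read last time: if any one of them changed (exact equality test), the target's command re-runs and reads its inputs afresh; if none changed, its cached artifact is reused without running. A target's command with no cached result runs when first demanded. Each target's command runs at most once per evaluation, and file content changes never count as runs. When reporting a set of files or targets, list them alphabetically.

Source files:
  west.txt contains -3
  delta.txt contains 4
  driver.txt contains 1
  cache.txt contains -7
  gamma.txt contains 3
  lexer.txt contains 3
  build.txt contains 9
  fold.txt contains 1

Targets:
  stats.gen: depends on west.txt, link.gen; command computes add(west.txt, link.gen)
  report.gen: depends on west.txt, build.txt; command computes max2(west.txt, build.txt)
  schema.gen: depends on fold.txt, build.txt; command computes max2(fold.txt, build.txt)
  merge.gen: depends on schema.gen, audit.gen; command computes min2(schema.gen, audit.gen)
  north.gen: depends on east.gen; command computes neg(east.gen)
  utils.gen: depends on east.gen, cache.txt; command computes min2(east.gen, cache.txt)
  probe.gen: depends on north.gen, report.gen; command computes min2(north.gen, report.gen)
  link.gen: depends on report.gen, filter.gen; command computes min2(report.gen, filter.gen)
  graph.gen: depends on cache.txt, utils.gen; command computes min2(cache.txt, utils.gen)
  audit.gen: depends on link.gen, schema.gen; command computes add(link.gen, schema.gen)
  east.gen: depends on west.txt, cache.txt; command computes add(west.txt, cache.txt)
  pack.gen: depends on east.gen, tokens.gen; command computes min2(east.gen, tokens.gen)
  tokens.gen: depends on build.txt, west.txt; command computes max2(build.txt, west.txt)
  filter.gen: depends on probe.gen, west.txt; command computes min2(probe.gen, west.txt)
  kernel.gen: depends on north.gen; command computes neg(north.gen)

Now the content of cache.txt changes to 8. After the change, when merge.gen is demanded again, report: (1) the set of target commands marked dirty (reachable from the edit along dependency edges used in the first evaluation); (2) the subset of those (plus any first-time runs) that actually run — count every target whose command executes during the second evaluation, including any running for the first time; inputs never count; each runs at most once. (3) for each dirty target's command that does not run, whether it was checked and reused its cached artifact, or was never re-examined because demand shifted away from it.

Dirty set: audit.gen, east.gen, filter.gen, link.gen, merge.gen, north.gen, probe.gen.
Run set: audit.gen, east.gen, filter.gen, link.gen, merge.gen, north.gen, probe.gen (7 run).
All dirty target commands ended up running.

Initial pass — values computed on the first demand:
  east.gen = add(-3, -7) = -10
  north.gen = neg(-10) = 10
  report.gen = max2(-3, 9) = 9
  probe.gen = min2(10, 9) = 9
  filter.gen = min2(9, -3) = -3
  link.gen = min2(9, -3) = -3
  schema.gen = max2(1, 9) = 9
  audit.gen = add(-3, 9) = 6
  merge.gen = min2(9, 6) = 6

Second demand — change propagation:
  east.gen: re-runs because cache.txt -7->8; new result 5.
  north.gen: re-runs because east.gen -10->5; new result -5.
  probe.gen: re-runs because north.gen 10->-5; new result -5.
  filter.gen: re-runs because probe.gen 9->-5; new result -5.
  link.gen: re-runs because filter.gen -3->-5; new result -5.
  audit.gen: re-runs because link.gen -3->-5; new result 4.
  merge.gen: re-runs because audit.gen 6->4; new result 4.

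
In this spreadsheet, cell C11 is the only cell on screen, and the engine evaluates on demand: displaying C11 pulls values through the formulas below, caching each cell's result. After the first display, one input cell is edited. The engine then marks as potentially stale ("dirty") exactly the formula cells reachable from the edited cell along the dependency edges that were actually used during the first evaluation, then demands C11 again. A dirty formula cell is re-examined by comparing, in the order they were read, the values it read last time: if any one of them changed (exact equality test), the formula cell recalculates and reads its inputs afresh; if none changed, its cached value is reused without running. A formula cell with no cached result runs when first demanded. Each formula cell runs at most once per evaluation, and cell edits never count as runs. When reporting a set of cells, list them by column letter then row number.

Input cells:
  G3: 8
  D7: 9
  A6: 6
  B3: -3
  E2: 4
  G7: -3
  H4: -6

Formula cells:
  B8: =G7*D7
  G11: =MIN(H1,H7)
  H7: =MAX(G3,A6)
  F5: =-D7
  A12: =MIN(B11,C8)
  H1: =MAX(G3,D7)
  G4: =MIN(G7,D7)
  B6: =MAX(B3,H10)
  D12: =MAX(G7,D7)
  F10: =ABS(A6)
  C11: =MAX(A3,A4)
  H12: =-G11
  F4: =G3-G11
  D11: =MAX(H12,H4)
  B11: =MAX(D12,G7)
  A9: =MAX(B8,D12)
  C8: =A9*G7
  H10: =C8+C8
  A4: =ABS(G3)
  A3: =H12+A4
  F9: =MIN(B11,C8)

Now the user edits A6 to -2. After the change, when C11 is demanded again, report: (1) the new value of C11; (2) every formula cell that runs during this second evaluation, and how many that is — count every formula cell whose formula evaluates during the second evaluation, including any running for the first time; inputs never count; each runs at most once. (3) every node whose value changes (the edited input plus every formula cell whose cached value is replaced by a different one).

Initial pass — values computed on the first demand:
  A4 = ABS(8) = 8
  H1 = MAX(8, 9) = 9
  H7 = MAX(8, 6) = 8
  G11 = MIN(9, 8) = 8
  H12 = -(8) = -8
  A3 = -8 + 8 = 0
  C11 = MAX(0, 8) = 8

Second demand — change propagation:
  H7: re-runs because A6 6->-2; new result 8 (unchanged).
  G11: re-examined; everything it read last time is the same (H1 unchanged, H7 unchanged) — cache 8 kept, no run.
  H12: re-examined; everything it read last time is the same (G11 unchanged) — cache -8 kept, no run.
  A3: re-examined; everything it read last time is the same (H12 unchanged, A4 unchanged) — cache 0 kept, no run.
  C11: re-examined; everything it read last time is the same (A3 unchanged, A4 unchanged) — cache 8 kept, no run.

The important point: H7 recomputes to an identical value, and the output ends up unchanged.

C11 now evaluates to 8.
Run set: H7 (1 run).
Changed values: A6.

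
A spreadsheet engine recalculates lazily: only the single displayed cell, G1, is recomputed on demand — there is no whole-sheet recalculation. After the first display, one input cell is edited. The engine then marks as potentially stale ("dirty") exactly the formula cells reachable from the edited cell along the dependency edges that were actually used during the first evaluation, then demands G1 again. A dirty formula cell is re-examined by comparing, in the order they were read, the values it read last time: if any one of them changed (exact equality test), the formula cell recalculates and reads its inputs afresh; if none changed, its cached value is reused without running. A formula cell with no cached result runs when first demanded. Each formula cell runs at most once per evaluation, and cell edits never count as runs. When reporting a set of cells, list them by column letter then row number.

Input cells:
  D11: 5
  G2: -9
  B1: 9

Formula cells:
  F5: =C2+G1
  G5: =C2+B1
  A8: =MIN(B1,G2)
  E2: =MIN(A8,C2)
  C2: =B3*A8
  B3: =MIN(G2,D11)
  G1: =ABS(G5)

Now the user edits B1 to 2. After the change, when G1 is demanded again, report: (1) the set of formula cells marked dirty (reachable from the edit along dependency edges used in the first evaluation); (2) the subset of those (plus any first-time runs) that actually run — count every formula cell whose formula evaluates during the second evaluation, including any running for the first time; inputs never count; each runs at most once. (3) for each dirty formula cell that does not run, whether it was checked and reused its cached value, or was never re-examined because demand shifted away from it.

Marked dirty: A8, C2, G1, G5.
Formula cells that run: A8, G1, G5 — 3 in total.
Checked but reused from cache: C2.
Key observation: the cutoff stops propagation at C2 — its inputs' values are unchanged, so it reuses its cache.

First evaluation (everything demanded from the output):
  A8 = MIN(9, -9) = -9
  B3 = MIN(-9, 5) = -9
  C2 = -9 * -9 = 81
  G5 = 81 + 9 = 90
  G1 = ABS(90) = 90

Propagation after the edit:
  A8: runs — B1 9->2; result -9 (same value as before).
  C2: checked — values it read are unchanged (B3 unchanged, A8 unchanged); reused cached 81 without running.
  G5: runs — B1 9->2; result 83.
  G1: runs — G5 90->83; result 83.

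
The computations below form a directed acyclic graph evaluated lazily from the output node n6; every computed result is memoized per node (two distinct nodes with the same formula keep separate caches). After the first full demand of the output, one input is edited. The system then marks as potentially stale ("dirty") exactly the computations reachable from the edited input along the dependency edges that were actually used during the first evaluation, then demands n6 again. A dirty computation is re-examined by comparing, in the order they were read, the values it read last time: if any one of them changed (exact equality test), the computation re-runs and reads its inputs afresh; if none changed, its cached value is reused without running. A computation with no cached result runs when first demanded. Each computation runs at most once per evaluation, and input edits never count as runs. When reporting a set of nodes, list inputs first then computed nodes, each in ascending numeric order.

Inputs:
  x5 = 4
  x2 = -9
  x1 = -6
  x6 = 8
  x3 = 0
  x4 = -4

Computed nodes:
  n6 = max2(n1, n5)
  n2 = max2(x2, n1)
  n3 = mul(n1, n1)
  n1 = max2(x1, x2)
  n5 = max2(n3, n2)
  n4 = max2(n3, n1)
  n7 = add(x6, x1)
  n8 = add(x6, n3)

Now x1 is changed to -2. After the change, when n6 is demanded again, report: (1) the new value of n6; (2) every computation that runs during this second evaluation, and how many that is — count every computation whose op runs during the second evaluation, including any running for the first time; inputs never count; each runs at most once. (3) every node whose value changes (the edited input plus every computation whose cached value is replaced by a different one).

Demanding n6 again yields 4.
5 computations run: n1, n2, n3, n5, n6.
The nodes whose values change: x1, n1, n2, n3, n5, n6.

First demand of the output computes:
  n1 = max2(-6, -9) = -6
  n2 = max2(-9, -6) = -6
  n3 = mul(-6, -6) = 36
  n5 = max2(36, -6) = 36
  n6 = max2(-6, 36) = 36

After the edit, cleaning proceeds:
  n1: a read changed (x1 -6->-2) — executes, giving -2.
  n2: a read changed (n1 -6->-2) — executes, giving -2.
  n3: a read changed (n1 -6->-2; n1 -6->-2) — executes, giving 4.
  n5: a read changed (n3 36->4; n2 -6->-2) — executes, giving 4.
  n6: a read changed (n1 -6->-2; n5 36->4) — executes, giving 4.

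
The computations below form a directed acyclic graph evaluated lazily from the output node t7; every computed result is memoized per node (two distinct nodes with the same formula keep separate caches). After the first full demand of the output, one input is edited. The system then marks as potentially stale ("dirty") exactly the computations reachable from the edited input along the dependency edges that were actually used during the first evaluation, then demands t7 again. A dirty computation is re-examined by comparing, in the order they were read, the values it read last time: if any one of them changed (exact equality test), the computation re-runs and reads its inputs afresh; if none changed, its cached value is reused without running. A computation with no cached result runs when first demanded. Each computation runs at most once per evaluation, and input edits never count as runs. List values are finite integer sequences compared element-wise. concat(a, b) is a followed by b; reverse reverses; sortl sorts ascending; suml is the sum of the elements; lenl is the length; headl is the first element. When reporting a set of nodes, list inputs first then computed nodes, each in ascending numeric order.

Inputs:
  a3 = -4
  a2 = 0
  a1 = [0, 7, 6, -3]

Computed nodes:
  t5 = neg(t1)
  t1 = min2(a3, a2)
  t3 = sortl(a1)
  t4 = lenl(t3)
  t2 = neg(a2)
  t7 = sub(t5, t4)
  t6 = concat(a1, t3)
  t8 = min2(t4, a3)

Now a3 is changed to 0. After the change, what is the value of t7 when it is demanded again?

First demand of the output computes:
  t1 = min2(-4, 0) = -4
  t3 = sortl([0, 7, 6, -3]) = [-3, 0, 6, 7]
  t4 = lenl([-3, 0, 6, 7]) = 4
  t5 = neg(-4) = 4
  t7 = sub(4, 4) = 0

After the edit, cleaning proceeds:
  t1: a read changed (a3 -4->0) — executes, giving 0.
  t5: a read changed (t1 -4->0) — executes, giving 0.
  t7: a read changed (t5 4->0) — executes, giving -4.

Demanding t7 again yields -4.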